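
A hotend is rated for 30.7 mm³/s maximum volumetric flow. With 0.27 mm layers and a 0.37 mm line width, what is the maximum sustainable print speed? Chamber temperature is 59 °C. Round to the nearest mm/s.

Extrusion cross-section = 0.27 × 0.37, so 0.0999 mm².
Max speed = 30.7 / 0.0999 = 307.31 ≈ 307 mm/s.

307 mm/s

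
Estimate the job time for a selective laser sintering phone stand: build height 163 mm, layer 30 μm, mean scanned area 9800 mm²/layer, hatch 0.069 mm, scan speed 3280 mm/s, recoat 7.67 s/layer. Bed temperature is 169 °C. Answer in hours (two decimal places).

Number of layers: 163 / 0.03 → 5434 (rounded up).
Scan path per layer: 9800 / 0.069 → 142029 mm.
Per-layer scan time: 142029 / 3280 → 43.3015 s.
Layer cycle = 43.3015 + 7.67 = 50.9715 s.
Total: 5434 × 50.9715 s = 276979.131 s → 76.94 hours.

76.94 hours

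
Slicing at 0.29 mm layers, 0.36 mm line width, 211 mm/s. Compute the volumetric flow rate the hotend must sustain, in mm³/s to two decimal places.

Bead cross-section = 0.29 × 0.36, so 0.1044 mm².
Volumetric flow = 211 × 0.1044 = 22.03 mm³/s.

22.03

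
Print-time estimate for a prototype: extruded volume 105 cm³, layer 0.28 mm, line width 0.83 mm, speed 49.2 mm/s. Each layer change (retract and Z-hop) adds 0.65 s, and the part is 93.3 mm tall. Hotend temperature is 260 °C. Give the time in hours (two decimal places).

2.61 hours

Bead cross-section: 0.28 × 0.83 → 0.2324 mm².
Toolpath length = 105 cm³ / 0.2324 mm² = 105000 / 0.2324 = 451807.2 mm.
Time extruding = 451807.2 / 49.2 = 9183.1 s.
Layers = ⌈93.3/0.28⌉ = 334.
Z-hop total = 334 × 0.65, so 217.1 s.
Total = 9183.1 + 217.1 = 9400.2 s = 2.61 hours.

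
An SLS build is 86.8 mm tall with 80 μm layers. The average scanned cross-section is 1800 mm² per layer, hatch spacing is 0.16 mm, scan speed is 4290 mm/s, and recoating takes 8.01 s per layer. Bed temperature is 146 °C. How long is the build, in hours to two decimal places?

Layers = ⌈86.8/0.08⌉ = 1085.
Scan path per layer = 1800 / 0.16, so 11250 mm.
Laser time per layer = 11250 / 4290, so 2.6224 s.
Per-layer time: 2.6224 + 8.01 → 10.6324 s.
Total: 1085 × 10.6324 s = 11536.154 s → 3.20 hours.

3.20 hours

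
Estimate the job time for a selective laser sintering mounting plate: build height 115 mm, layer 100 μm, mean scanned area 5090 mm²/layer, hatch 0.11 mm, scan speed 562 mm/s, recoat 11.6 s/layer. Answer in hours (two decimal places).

Number of layers: 115 / 0.1 → 1150 (rounded up).
Hatch length per layer = 5090 / 0.11, so 46272.7 mm.
Per-layer scan time = 46272.7 / 562 = 82.3358 s.
Layer cycle = 82.3358 + 11.6 = 93.9358 s.
Total: 1150 × 93.9358 s = 108026.17 s → 30.01 hours.

30.01 hours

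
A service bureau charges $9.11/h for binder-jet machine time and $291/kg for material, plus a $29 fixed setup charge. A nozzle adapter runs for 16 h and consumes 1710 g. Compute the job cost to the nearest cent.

$672.37

Machine-time cost = 9.11 × 16 = $145.76.
Material cost: 291 × 1710/1000 → $497.61.
Total = 145.76 + 497.61 + 29 = $672.37.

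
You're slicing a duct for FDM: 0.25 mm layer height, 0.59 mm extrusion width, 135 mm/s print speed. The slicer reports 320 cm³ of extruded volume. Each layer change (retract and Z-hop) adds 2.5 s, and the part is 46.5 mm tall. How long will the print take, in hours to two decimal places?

Bead cross-section = 0.25 × 0.59 = 0.1475 mm².
Total extruded path = 320000/0.1475 = 2169491.5 mm.
Extrusion time = 2169491.5 / 135, so 16070.3 s.
Layers = ⌈46.5/0.25⌉ = 186.
Layer-change overhead = 186 × 2.5 = 465 s.
Altogether 16070.3 + 465 = 16535.3 s, i.e. 4.59 hours.

4.59 hours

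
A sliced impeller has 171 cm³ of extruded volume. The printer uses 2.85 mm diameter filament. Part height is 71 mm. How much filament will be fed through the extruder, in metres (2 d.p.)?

26.81 m

A = π r² = π × 1.425² = 6.3794 mm².
Length = 171 cm³ / 6.3794 mm² = 171000 / 6.3794 = 26805.03 mm = 26.81 m.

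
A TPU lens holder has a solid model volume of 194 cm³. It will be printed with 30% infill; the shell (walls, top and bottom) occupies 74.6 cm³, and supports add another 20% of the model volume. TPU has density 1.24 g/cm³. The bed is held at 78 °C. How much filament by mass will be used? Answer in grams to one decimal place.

Interior volume = 194 − 74.6, so 119.4 cm³.
Infill deposited = 0.30 × 119.4, so 35.82 cm³.
Support: 0.20 × 194 → 38.8 cm³.
Deposited volume = 74.6 + 35.82 + 38.8, so 149.22 cm³.
Mass = 149.22 × 1.24 = 185.0328 g.

185.0 g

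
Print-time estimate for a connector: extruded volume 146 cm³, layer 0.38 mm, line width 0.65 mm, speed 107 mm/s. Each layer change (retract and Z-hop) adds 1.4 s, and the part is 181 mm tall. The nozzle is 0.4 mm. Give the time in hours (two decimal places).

1.72 hours

Line area = 0.38 × 0.65, so 0.247 mm².
Path length: 146000 mm³ / 0.247 mm² → 591093.1 mm.
Extrusion time = 591093.1 / 107 = 5524.2 s.
Layer count = ceil(181 / 0.38) = 477.
Non-print overhead = 477 × 1.4 = 667.8 s.
Total = 5524.2 + 667.8 = 6192 s = 1.72 hours.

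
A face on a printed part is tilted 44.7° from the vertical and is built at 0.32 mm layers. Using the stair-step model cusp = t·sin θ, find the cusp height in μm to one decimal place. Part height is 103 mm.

sin(44.7°) = 0.7034, so cusp = 0.32 × 0.7034 = 0.225088 mm → 225.1 μm.

225.1 μm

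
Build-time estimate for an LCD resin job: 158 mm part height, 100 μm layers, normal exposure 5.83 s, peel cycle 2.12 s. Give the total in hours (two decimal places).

3.49 hours

Layers = ⌈158/0.1⌉ = 1580.
Cycle time = 5.83 + 2.12 = 7.95 s.
Total = 1580 × 7.95 = 12561 s = 3.49 hours.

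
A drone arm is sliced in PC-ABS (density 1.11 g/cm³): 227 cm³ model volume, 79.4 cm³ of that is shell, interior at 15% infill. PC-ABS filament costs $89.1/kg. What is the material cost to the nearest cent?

$10.04

Infill region = 227 − 79.4, so 147.6 cm³.
Infill volume = 0.15 × 147.6 = 22.14 cm³.
Deposited volume = 79.4 + 22.14 = 101.54 cm³.
Mass: 101.54 × 1.11 → 112.7094 g.
Cost = 112.7094 g / 1000 × $89.1/kg = $10.04.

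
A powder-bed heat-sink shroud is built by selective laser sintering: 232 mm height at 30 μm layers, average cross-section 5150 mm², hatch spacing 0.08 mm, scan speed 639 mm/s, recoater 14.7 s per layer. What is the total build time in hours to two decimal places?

248.01 hours

Layer count = ceil(232 / 0.03) = 7734.
Scan path per layer = 5150 / 0.08, so 64375 mm.
Per-layer scan time = 64375 / 639, so 100.7433 s.
Time per layer = 100.7433 + 14.7, so 115.4433 s.
Build time = 7734 × 115.4433 = 892838.4822 s = 248.01 hours.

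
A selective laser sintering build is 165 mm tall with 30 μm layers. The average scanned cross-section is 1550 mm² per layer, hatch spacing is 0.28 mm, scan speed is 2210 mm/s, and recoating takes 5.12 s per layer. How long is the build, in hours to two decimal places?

11.65 hours

Layer count = ceil(165 / 0.03) = 5500.
Scan path per layer = 1550 / 0.28 = 5535.7 mm.
Scan time per layer: 5535.7 / 2210 → 2.5048 s.
Layer cycle = 2.5048 + 5.12, so 7.6248 s.
Build time = 5500 × 7.6248 = 41936.4 s = 11.65 hours.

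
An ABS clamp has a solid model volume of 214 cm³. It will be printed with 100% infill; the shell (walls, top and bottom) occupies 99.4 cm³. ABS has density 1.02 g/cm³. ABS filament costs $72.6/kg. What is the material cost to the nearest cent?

Infill region = 214 − 99.4, so 114.6 cm³.
Infill volume: 1.00 × 114.6 → 114.6 cm³.
Total printed volume = 99.4 + 114.6, so 214 cm³.
Mass = 214 × 1.02 = 218.28 g.
Cost = 218.28 g / 1000 × $72.6/kg = $15.85.

$15.85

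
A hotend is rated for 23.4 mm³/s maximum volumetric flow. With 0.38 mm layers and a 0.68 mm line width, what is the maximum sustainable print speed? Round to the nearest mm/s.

A: 0.38 × 0.68 → 0.2584 mm².
v_max = Q/A = 23.4/0.2584 = 90.56 mm/s → 91 mm/s.

91 mm/s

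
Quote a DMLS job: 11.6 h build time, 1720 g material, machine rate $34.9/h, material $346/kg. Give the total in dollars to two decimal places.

$999.96

Time charge = 34.9 × 11.6 = $404.84.
Material charge: 346 × 1720/1000 → $595.12.
Total = 404.84 + 595.12 = $999.96.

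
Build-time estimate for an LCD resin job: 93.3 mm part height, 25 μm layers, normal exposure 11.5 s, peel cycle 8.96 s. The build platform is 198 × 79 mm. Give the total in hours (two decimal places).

Number of layers: 93.3 / 0.025 → 3732 (rounded up).
Cycle time = 11.5 + 8.96, so 20.46 s.
Total = 3732 × 20.46 = 76356.72 s = 21.21 hours.

21.21 hours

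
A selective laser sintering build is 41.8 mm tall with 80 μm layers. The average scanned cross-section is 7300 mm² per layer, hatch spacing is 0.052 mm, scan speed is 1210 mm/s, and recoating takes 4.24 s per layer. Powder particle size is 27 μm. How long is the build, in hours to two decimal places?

Number of layers: 41.8 / 0.08 → 523 (rounded up).
Hatch length per layer = 7300 / 0.052 = 140384.6 mm.
Per-layer scan time = 140384.6 / 1210 = 116.0203 s.
Time per layer = 116.0203 + 4.24 = 120.2603 s.
523 layers × 120.2603 s/layer = 62896.1369 s, i.e. 17.47 hours.

17.47 hours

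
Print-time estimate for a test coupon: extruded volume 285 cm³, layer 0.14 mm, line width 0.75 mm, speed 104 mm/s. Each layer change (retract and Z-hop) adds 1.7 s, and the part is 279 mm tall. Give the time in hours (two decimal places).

8.19 hours

Extrusion cross-section = 0.14 × 0.75 = 0.105 mm².
Toolpath length = 285 cm³ / 0.105 mm² = 285000 / 0.105 = 2714285.7 mm.
Extrusion time: 2714285.7 / 104 → 26098.9 s.
Layers = ⌈279/0.14⌉ = 1993.
Z-hop total = 1993 × 1.7 = 3388.1 s.
Total = 26098.9 + 3388.1 = 29487 s = 8.19 hours.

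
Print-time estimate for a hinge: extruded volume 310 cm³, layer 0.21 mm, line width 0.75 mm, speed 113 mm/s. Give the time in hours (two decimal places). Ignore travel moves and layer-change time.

4.84 hours

Line area: 0.21 × 0.75 → 0.1575 mm².
Toolpath length = 310 cm³ / 0.1575 mm² = 310000 / 0.1575 = 1968254 mm.
Print-move time = 1968254 / 113 = 17418.2 s.
17418.2 s = 4.84 hours.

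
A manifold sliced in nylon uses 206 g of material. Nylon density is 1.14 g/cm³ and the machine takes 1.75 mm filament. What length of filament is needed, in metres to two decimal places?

Extruded volume: 206/1.14 = 180.7018 cm³ (180701.8 mm³).
A = π r² = π × 0.875² = 2.4053 mm².
Length = 180701.8 / 2.4053 = 75126.51 mm = 75.13 m.

75.13 m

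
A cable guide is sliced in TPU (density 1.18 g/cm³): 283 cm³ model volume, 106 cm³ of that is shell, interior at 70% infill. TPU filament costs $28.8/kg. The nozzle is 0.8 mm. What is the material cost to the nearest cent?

Volume inside the shell = 283 − 106, so 177 cm³.
Deposited infill: 0.70 × 177 → 123.9 cm³.
Deposited volume = 106 + 123.9, so 229.9 cm³.
Mass = 229.9 × 1.18, so 271.282 g.
At $28.8/kg: 271.282/1000 × 28.8 = $7.81.

$7.81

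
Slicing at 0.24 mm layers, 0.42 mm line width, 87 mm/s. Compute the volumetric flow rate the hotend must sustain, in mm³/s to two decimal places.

Bead cross-section = 0.24 × 0.42 = 0.1008 mm².
Q = v·A = 87 × 0.1008 = 8.77 mm³/s.

8.77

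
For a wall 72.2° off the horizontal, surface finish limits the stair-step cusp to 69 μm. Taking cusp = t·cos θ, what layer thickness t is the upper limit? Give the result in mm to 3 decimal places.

cos(72.2°) = 0.3057; t_max = 0.069/0.3057 = 0.226 mm.

0.226 mm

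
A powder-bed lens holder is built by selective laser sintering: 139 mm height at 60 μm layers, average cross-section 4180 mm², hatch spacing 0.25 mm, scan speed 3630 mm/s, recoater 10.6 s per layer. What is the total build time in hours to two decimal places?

9.79 hours

Layer count = ceil(139 / 0.06) = 2317.
Per-layer scan distance = 4180 / 0.25 = 16720 mm.
Per-layer scan time = 16720 / 3630 = 4.6061 s.
Layer cycle = 4.6061 + 10.6 = 15.2061 s.
2317 layers × 15.2061 s/layer = 35232.5337 s, i.e. 9.79 hours.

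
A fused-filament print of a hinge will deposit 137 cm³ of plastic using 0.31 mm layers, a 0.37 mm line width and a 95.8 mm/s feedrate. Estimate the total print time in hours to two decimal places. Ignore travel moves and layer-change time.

3.46 hours

Extrusion cross-section = 0.31 × 0.37, so 0.1147 mm².
Toolpath length = 137 cm³ / 0.1147 mm² = 137000 / 0.1147 = 1194420.2 mm.
Time extruding = 1194420.2 / 95.8, so 12467.9 s.
In the requested units: 12467.9 s = 3.46 hours.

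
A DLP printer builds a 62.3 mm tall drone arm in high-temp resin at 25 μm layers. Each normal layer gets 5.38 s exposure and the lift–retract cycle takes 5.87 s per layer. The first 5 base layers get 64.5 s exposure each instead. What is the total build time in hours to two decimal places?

Layers = ⌈62.3/0.025⌉ = 2492.
Bottom layers = 5 × (64.5 + 5.87) = 351.85 s.
Regular layers: 2487 × (5.38 + 5.87) → 27978.75 s.
Sum: 351.85 + 27978.75 = 28330.6 s → 7.87 hours.

7.87 hours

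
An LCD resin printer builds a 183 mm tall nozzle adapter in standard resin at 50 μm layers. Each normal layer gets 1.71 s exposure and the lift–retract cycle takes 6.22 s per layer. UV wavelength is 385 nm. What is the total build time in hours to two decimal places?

Layer count = ceil(183 / 0.05) = 3660.
Per-layer time = 1.71 + 6.22, so 7.93 s.
Total = 3660 × 7.93 = 29023.8 s = 8.06 hours.

8.06 hours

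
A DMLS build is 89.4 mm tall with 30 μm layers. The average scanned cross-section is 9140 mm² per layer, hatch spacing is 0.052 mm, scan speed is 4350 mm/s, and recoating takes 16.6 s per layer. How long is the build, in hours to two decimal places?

47.19 hours

Layers = ⌈89.4/0.03⌉ = 2980.
Per-layer scan distance: 9140 / 0.052 → 175769.2 mm.
Scan time per layer: 175769.2 / 4350 → 40.4067 s.
Per-layer time = 40.4067 + 16.6 = 57.0067 s.
2980 layers × 57.0067 s/layer = 169879.966 s, i.e. 47.19 hours.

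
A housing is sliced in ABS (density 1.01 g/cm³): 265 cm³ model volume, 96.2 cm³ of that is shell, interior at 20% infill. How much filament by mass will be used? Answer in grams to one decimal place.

Interior volume = 265 − 96.2, so 168.8 cm³.
Deposited infill = 0.20 × 168.8, so 33.76 cm³.
Deposited volume = 96.2 + 33.76 = 129.96 cm³.
Mass: 129.96 × 1.01 → 131.2596 g.

131.3 g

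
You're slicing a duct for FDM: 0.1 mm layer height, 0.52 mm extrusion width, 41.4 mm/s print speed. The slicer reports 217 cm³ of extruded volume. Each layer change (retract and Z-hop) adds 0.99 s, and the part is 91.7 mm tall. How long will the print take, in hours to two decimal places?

28.25 hours

Extrusion cross-section = 0.1 × 0.52 = 0.052 mm².
Total extruded path = 217000/0.052 = 4173076.9 mm.
Print-move time = 4173076.9 / 41.4, so 100799 s.
Layer count = ceil(91.7 / 0.1) = 917.
Z-hop total: 917 × 0.99 → 907.83 s.
Altogether 100799 + 907.83 = 101706.83 s, i.e. 28.25 hours.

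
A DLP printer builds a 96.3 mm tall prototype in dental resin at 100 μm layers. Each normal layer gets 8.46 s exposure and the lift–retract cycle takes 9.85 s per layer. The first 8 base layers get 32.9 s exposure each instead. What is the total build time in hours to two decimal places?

4.95 hours

Layers = ⌈96.3/0.1⌉ = 963.
Burn-in layers = 8 × (32.9 + 9.85) = 342 s.
Normal layers: 955 × (8.46 + 9.85) → 17486.05 s.
Total = 342 + 17486.05 = 17828.05 s = 4.95 hours.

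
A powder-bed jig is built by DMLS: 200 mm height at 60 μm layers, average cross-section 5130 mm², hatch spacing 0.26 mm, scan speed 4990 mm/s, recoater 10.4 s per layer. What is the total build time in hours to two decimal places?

13.29 hours

Number of layers: 200 / 0.06 → 3334 (rounded up).
Hatch length per layer = 5130 / 0.26 = 19730.8 mm.
Scan time per layer = 19730.8 / 4990, so 3.9541 s.
Time per layer: 3.9541 + 10.4 → 14.3541 s.
Total: 3334 × 14.3541 s = 47856.5694 s → 13.29 hours.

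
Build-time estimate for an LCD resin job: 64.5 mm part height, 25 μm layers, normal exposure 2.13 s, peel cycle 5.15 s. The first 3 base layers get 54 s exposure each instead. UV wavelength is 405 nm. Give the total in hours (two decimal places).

5.26 hours

Layer count = ceil(64.5 / 0.025) = 2580.
Base layers: 3 × (54 + 5.15) → 177.45 s.
Regular layers = 2577 × (2.13 + 5.15) = 18760.56 s.
Sum: 177.45 + 18760.56 = 18938.01 s → 5.26 hours.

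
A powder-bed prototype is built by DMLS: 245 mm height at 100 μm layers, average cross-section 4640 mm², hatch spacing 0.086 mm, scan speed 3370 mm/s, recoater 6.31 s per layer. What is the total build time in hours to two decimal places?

Layer count = ceil(245 / 0.1) = 2450.
Hatch length per layer = 4640 / 0.086, so 53953.5 mm.
Per-layer scan time: 53953.5 / 3370 → 16.0099 s.
Per-layer time: 16.0099 + 6.31 → 22.3199 s.
2450 layers × 22.3199 s/layer = 54683.755 s, i.e. 15.19 hours.

15.19 hours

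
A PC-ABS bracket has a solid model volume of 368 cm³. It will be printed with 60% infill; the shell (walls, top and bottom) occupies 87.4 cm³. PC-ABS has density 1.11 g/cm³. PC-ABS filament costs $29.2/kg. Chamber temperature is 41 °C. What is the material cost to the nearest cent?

Infill region = 368 − 87.4 = 280.6 cm³.
Deposited infill: 0.60 × 280.6 → 168.36 cm³.
Total extruded = 87.4 + 168.36 = 255.76 cm³.
Mass = 255.76 × 1.11 = 283.8936 g.
Cost = 283.8936 g / 1000 × $29.2/kg = $8.29.

$8.29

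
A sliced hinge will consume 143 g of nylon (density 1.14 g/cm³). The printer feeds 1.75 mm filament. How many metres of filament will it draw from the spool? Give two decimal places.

52.15 m

Extruded volume: 143/1.14 = 125.4386 cm³ (125438.6 mm³).
A = π r² = π × 0.875² = 2.4053 mm².
Length = 125438.6 / 2.4053 = 52150.92 mm = 52.15 m.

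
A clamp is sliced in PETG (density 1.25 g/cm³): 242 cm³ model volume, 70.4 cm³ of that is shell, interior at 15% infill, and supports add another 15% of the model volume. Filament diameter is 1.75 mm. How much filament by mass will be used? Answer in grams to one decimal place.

Infill region = 242 − 70.4 = 171.6 cm³.
Deposited infill: 0.15 × 171.6 → 25.74 cm³.
Support = 0.15 × 242, so 36.3 cm³.
Deposited volume = 70.4 + 25.74 + 36.3 = 132.44 cm³.
Mass = 132.44 × 1.25, so 165.55 g.

165.6 g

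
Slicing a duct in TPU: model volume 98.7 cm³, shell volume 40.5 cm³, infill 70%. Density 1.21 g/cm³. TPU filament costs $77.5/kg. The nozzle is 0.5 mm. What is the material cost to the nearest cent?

Interior volume = 98.7 − 40.5 = 58.2 cm³.
Infill volume: 0.70 × 58.2 → 40.74 cm³.
Total extruded: 40.5 + 40.74 → 81.24 cm³.
Mass = 81.24 × 1.21 = 98.3004 g.
Cost = 98.3004 g / 1000 × $77.5/kg = $7.62.

$7.62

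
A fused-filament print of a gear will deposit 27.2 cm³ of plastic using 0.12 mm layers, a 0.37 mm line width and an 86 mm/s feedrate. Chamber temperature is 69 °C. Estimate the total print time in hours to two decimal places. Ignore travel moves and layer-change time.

1.98 hours

Extrusion cross-section = 0.12 × 0.37 = 0.0444 mm².
Total extruded path = 27200/0.0444 = 612612.6 mm.
Print-move time: 612612.6 / 86 → 7123.4 s.
Converting: 7123.4 s = 1.98 hours.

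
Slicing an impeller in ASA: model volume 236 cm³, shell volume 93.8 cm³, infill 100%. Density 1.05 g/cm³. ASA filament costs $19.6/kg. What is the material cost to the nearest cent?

Infill region: 236 − 93.8 → 142.2 cm³.
Deposited infill: 1.00 × 142.2 → 142.2 cm³.
Total printed volume = 93.8 + 142.2, so 236 cm³.
Mass = 236 × 1.05 = 247.8 g.
Cost = 247.8 g / 1000 × $19.6/kg = $4.86.

$4.86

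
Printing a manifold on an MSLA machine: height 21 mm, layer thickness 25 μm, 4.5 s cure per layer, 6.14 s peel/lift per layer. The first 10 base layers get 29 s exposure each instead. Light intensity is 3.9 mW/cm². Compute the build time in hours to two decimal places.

Number of layers: 21 / 0.025 → 840 (rounded up).
Burn-in layers = 10 × (29 + 6.14) = 351.4 s.
Normal layers = 830 × (4.5 + 6.14) = 8831.2 s.
Total = 351.4 + 8831.2 = 9182.6 s = 2.55 hours.

2.55 hours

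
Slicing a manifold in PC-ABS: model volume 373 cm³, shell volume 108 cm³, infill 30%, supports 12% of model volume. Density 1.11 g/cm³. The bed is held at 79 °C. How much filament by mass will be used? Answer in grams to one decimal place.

Volume inside the shell = 373 − 108 = 265 cm³.
Deposited infill = 0.30 × 265 = 79.5 cm³.
Support = 0.12 × 373 = 44.76 cm³.
Deposited volume = 108 + 79.5 + 44.76, so 232.26 cm³.
Mass = 232.26 × 1.11, so 257.8086 g.

257.8 g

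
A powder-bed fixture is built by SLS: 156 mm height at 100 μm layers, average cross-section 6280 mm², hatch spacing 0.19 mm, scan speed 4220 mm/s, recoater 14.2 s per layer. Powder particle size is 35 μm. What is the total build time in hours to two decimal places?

Number of layers: 156 / 0.1 → 1560 (rounded up).
Per-layer scan distance = 6280 / 0.19, so 33052.6 mm.
Per-layer scan time = 33052.6 / 4220, so 7.8324 s.
Time per layer = 7.8324 + 14.2 = 22.0324 s.
1560 layers × 22.0324 s/layer = 34370.544 s, i.e. 9.55 hours.

9.55 hours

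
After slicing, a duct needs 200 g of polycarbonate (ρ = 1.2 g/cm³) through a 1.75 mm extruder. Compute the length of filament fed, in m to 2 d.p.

Extruded volume: 200/1.2 = 166.6667 cm³ (166666.7 mm³).
A = π r² = π × 0.875² = 2.4053 mm².
Length = 166666.7 / 2.4053 = 69291.44 mm = 69.29 m.

69.29 m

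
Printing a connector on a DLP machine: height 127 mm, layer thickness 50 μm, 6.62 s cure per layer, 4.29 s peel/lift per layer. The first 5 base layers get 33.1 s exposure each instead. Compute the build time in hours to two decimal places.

7.73 hours

Layers = ⌈127/0.05⌉ = 2540.
Base layers: 5 × (33.1 + 4.29) → 186.95 s.
Regular layers: 2535 × (6.62 + 4.29) → 27656.85 s.
Sum: 186.95 + 27656.85 = 27843.8 s → 7.73 hours.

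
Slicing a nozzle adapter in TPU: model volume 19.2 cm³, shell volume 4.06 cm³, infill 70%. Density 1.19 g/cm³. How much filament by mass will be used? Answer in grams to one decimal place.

17.4 g

Interior volume = 19.2 − 4.06, so 15.14 cm³.
Infill deposited = 0.70 × 15.14 = 10.598 cm³.
Deposited volume: 4.06 + 10.598 → 14.658 cm³.
Mass = 14.658 × 1.19, so 17.44302 g.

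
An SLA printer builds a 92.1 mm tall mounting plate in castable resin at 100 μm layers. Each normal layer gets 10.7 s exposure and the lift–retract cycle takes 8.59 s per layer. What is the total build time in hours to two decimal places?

4.94 hours

Number of layers: 92.1 / 0.1 → 921 (rounded up).
Cycle time = 10.7 + 8.59 = 19.29 s.
Build time: 921 × 19.29 s = 17766.09 s, i.e. 4.94 hours.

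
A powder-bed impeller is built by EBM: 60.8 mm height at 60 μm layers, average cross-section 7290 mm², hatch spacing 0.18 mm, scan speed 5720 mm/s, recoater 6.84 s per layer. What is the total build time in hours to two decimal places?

3.92 hours

Number of layers: 60.8 / 0.06 → 1014 (rounded up).
Hatch length per layer = 7290 / 0.18 = 40500 mm.
Scan time per layer = 40500 / 5720 = 7.0804 s.
Per-layer time = 7.0804 + 6.84, so 13.9204 s.
1014 layers × 13.9204 s/layer = 14115.2856 s, i.e. 3.92 hours.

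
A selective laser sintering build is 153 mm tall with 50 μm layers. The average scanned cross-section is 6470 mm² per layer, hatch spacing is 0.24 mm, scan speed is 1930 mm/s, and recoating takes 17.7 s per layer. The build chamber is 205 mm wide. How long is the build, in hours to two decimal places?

Layer count = ceil(153 / 0.05) = 3060.
Per-layer scan distance: 6470 / 0.24 → 26958.3 mm.
Scan time per layer = 26958.3 / 1930, so 13.968 s.
Time per layer: 13.968 + 17.7 → 31.668 s.
3060 layers × 31.668 s/layer = 96904.08 s, i.e. 26.92 hours.

26.92 hours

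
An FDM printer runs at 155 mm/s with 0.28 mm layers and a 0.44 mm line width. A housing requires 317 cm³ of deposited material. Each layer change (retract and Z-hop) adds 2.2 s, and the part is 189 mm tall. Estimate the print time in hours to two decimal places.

5.02 hours

Line area = 0.28 × 0.44 = 0.1232 mm².
Total extruded path = 317000/0.1232 = 2573051.9 mm.
Time extruding = 2573051.9 / 155 = 16600.3 s.
Layer count = ceil(189 / 0.28) = 675.
Non-print overhead: 675 × 2.2 → 1485 s.
Total = 16600.3 + 1485 = 18085.3 s = 5.02 hours.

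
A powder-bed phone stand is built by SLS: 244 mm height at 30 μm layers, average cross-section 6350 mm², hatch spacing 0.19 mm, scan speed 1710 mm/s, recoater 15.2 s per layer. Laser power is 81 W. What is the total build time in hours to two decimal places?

78.50 hours

Number of layers: 244 / 0.03 → 8134 (rounded up).
Per-layer scan distance = 6350 / 0.19, so 33421.1 mm.
Scan time per layer = 33421.1 / 1710 = 19.5445 s.
Time per layer = 19.5445 + 15.2 = 34.7445 s.
8134 layers × 34.7445 s/layer = 282611.763 s, i.e. 78.50 hours.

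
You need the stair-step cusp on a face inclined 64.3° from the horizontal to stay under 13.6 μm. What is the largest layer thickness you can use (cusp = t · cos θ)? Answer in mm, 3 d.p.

cos(64.3°) = 0.4337; t_max = 0.0136/0.4337 = 0.031 mm.

0.031 mm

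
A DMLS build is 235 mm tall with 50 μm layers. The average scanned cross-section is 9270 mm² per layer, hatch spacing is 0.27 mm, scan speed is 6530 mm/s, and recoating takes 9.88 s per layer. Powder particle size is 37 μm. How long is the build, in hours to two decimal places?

Layers = ⌈235/0.05⌉ = 4700.
Per-layer scan distance = 9270 / 0.27, so 34333.3 mm.
Laser time per layer = 34333.3 / 6530, so 5.2578 s.
Time per layer: 5.2578 + 9.88 → 15.1378 s.
Total: 4700 × 15.1378 s = 71147.66 s → 19.76 hours.

19.76 hours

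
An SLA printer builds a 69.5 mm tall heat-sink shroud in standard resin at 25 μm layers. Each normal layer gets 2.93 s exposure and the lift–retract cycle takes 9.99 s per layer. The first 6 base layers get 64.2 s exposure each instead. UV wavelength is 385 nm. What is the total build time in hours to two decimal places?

10.08 hours

Layers = ⌈69.5/0.025⌉ = 2780.
Burn-in layers = 6 × (64.2 + 9.99), so 445.14 s.
Normal layers: 2774 × (2.93 + 9.99) → 35840.08 s.
Sum: 445.14 + 35840.08 = 36285.22 s → 10.08 hours.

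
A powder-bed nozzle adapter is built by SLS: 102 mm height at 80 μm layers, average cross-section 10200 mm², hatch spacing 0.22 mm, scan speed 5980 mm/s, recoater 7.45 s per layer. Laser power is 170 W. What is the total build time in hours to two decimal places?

5.38 hours

Layers = ⌈102/0.08⌉ = 1275.
Scan path per layer = 10200 / 0.22, so 46363.6 mm.
Scan time per layer = 46363.6 / 5980, so 7.7531 s.
Layer cycle = 7.7531 + 7.45, so 15.2031 s.
1275 layers × 15.2031 s/layer = 19383.9525 s, i.e. 5.38 hours.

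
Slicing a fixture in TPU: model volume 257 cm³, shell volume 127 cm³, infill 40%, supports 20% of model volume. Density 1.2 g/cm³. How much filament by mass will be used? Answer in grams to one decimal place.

Volume inside the shell = 257 − 127 = 130 cm³.
Infill volume = 0.40 × 130 = 52 cm³.
Support = 0.20 × 257 = 51.4 cm³.
Total printed volume: 127 + 52 + 51.4 → 230.4 cm³.
Mass = 230.4 × 1.2, so 276.48 g.

276.5 g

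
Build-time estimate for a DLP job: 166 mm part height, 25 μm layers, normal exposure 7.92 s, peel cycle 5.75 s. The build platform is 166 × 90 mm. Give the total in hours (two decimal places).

Layers = ⌈166/0.025⌉ = 6640.
Per-layer time = 7.92 + 5.75 = 13.67 s.
Total = 6640 × 13.67 = 90768.8 s = 25.21 hours.

25.21 hours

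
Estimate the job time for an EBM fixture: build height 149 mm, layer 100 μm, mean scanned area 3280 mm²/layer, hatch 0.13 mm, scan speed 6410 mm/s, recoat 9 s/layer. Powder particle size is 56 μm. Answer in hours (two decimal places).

Number of layers: 149 / 0.1 → 1490 (rounded up).
Per-layer scan distance = 3280 / 0.13, so 25230.8 mm.
Per-layer scan time = 25230.8 / 6410 = 3.9362 s.
Layer cycle = 3.9362 + 9, so 12.9362 s.
Build time = 1490 × 12.9362 = 19274.938 s = 5.35 hours.

5.35 hours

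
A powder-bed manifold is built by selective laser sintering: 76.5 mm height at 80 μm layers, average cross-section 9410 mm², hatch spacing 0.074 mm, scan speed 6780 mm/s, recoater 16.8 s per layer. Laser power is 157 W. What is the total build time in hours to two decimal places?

Layer count = ceil(76.5 / 0.08) = 957.
Per-layer scan distance = 9410 / 0.074 = 127162.2 mm.
Scan time per layer: 127162.2 / 6780 → 18.7555 s.
Layer cycle: 18.7555 + 16.8 → 35.5555 s.
Total: 957 × 35.5555 s = 34026.6135 s → 9.45 hours.

9.45 hours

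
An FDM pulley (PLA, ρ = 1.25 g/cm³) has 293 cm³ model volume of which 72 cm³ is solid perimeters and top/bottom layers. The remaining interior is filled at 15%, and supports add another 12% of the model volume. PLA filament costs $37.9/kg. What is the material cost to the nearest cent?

Volume inside the shell: 293 − 72 → 221 cm³.
Infill volume: 0.15 × 221 → 33.15 cm³.
Support: 0.12 × 293 → 35.16 cm³.
Deposited volume = 72 + 33.15 + 35.16 = 140.31 cm³.
Mass = 140.31 × 1.25 = 175.3875 g.
At $37.9/kg: 175.3875/1000 × 37.9 = $6.65.

$6.65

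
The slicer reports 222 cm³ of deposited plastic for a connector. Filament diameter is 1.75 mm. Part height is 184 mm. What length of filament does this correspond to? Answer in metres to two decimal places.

Filament cross-section = π × (1.75/2)² = 2.4053 mm².
Length = 222 cm³ / 2.4053 mm² = 222000 / 2.4053 = 92296.18 mm = 92.30 m.

92.30 m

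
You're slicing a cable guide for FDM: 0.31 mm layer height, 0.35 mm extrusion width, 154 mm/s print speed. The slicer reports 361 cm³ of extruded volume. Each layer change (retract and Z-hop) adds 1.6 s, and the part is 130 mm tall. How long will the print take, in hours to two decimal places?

Bead cross-section = 0.31 × 0.35, so 0.1085 mm².
Total extruded path = 361000/0.1085 = 3327188.9 mm.
Print-move time: 3327188.9 / 154 → 21605.1 s.
Layer count = ceil(130 / 0.31) = 420.
Layer-change overhead: 420 × 1.6 → 672 s.
Altogether 21605.1 + 672 = 22277.1 s, i.e. 6.19 hours.

6.19 hours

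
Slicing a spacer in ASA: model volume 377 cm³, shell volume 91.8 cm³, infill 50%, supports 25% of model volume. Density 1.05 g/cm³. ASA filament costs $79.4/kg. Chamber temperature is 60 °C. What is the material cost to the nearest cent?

Interior volume = 377 − 91.8, so 285.2 cm³.
Deposited infill: 0.50 × 285.2 → 142.6 cm³.
Support = 0.25 × 377 = 94.25 cm³.
Total extruded = 91.8 + 142.6 + 94.25, so 328.65 cm³.
Mass = 328.65 × 1.05 = 345.0825 g.
At $79.4/kg: 345.0825/1000 × 79.4 = $27.40.

$27.40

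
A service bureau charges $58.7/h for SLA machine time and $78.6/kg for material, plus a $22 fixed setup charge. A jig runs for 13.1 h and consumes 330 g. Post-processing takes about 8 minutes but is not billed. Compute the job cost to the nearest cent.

Time charge = 58.7 × 13.1, so $768.97.
Material cost = 78.6 × 330/1000, so $25.938.
Adding setup: 768.97 + 25.938 + 22 → 816.908 ≈ $816.91.

$816.91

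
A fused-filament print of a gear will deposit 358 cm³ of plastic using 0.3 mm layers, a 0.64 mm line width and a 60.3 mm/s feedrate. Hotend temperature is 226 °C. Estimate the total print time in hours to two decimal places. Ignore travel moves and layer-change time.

Bead cross-section = 0.3 × 0.64, so 0.192 mm².
Total extruded path = 358000/0.192 = 1864583.3 mm.
Extrusion time = 1864583.3 / 60.3, so 30921.8 s.
That's 30921.8 s → 8.59 hours.

8.59 hours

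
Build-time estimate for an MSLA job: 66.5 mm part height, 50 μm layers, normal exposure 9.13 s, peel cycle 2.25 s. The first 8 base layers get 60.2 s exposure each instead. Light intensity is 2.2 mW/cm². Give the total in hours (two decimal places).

Layers = ⌈66.5/0.05⌉ = 1330.
Base layers = 8 × (60.2 + 2.25), so 499.6 s.
Remaining layers: 1322 × (9.13 + 2.25) → 15044.36 s.
Total = 499.6 + 15044.36 = 15543.96 s = 4.32 hours.

4.32 hours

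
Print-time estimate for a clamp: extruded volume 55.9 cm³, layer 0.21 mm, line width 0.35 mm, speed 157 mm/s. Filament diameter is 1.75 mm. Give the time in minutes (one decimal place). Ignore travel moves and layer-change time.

80.7 minutes

Line area = 0.21 × 0.35 = 0.0735 mm².
Path length: 55900 mm³ / 0.0735 mm² → 760544.2 mm.
Extrusion time = 760544.2 / 157 = 4844.2 s.
That's 4844.2 s → 80.7 minutes.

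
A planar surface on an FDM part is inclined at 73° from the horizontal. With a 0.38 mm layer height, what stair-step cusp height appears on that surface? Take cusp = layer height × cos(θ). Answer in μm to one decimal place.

Cusp = layer height × cos(73°) = 0.38 × 0.2924 = 0.111112 mm = 111.1 μm.

111.1 μm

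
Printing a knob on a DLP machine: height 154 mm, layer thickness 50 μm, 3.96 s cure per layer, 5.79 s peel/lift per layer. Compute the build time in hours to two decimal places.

Layer count = ceil(154 / 0.05) = 3080.
Each layer takes = 3.96 + 5.79 = 9.75 s.
Total = 3080 × 9.75 = 30030 s = 8.34 hours.

8.34 hours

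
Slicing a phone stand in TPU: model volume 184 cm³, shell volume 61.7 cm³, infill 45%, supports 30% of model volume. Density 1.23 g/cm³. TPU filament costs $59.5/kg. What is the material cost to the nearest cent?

$12.58

Infill region = 184 − 61.7, so 122.3 cm³.
Infill volume: 0.45 × 122.3 → 55.035 cm³.
Support = 0.30 × 184, so 55.2 cm³.
Total printed volume = 61.7 + 55.035 + 55.2 = 171.935 cm³.
Mass = 171.935 × 1.23 = 211.48005 g.
At $59.5/kg: 211.48005/1000 × 59.5 = $12.58.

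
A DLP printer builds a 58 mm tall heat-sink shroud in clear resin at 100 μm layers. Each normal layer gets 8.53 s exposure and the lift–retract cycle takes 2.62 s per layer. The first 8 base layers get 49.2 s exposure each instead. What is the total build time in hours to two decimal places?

Number of layers: 58 / 0.1 → 580 (rounded up).
Burn-in layers = 8 × (49.2 + 2.62) = 414.56 s.
Normal layers = 572 × (8.53 + 2.62), so 6377.8 s.
Total = 414.56 + 6377.8 = 6792.36 s = 1.89 hours.

1.89 hours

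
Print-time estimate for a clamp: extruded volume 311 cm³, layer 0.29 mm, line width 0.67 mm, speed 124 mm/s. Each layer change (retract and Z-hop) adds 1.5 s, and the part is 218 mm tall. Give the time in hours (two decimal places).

3.90 hours

Extrusion cross-section = 0.29 × 0.67 = 0.1943 mm².
Total extruded path = 311000/0.1943 = 1600617.6 mm.
Print-move time: 1600617.6 / 124 → 12908.2 s.
Layer count = ceil(218 / 0.29) = 752.
Layer-change overhead = 752 × 1.5, so 1128 s.
Altogether 12908.2 + 1128 = 14036.2 s, i.e. 3.90 hours.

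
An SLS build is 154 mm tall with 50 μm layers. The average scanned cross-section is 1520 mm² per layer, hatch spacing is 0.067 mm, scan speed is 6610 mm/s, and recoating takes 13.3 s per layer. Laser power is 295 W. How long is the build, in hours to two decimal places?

Number of layers: 154 / 0.05 → 3080 (rounded up).
Scan path per layer: 1520 / 0.067 → 22686.6 mm.
Per-layer scan time = 22686.6 / 6610, so 3.4322 s.
Per-layer time = 3.4322 + 13.3 = 16.7322 s.
Build time = 3080 × 16.7322 = 51535.176 s = 14.32 hours.

14.32 hours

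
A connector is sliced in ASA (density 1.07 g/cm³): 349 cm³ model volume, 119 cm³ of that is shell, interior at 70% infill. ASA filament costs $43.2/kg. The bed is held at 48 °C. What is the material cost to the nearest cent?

Interior volume = 349 − 119, so 230 cm³.
Infill volume: 0.70 × 230 → 161 cm³.
Deposited volume = 119 + 161 = 280 cm³.
Mass = 280 × 1.07 = 299.6 g.
Cost = 299.6 g / 1000 × $43.2/kg = $12.94.

$12.94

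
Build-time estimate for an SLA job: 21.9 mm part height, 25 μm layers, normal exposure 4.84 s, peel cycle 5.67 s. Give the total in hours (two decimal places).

2.56 hours

Layers = ⌈21.9/0.025⌉ = 876.
Cycle time = 4.84 + 5.67 = 10.51 s.
Total = 876 × 10.51 = 9206.76 s = 2.56 hours.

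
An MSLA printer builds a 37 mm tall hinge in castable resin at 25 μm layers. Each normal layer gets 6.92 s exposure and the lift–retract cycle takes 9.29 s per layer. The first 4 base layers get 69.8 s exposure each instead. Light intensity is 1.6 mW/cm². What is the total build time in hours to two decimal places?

Layer count = ceil(37 / 0.025) = 1480.
Burn-in layers = 4 × (69.8 + 9.29), so 316.36 s.
Remaining layers = 1476 × (6.92 + 9.29), so 23925.96 s.
Total = 316.36 + 23925.96 = 24242.32 s = 6.73 hours.

6.73 hours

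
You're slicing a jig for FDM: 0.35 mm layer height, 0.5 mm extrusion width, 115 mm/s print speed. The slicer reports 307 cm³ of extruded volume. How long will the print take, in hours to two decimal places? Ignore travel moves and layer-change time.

4.24 hours

Line area = 0.35 × 0.5 = 0.175 mm².
Path length: 307000 mm³ / 0.175 mm² → 1754285.7 mm.
Extrusion time: 1754285.7 / 115 → 15254.7 s.
That's 15254.7 s → 4.24 hours.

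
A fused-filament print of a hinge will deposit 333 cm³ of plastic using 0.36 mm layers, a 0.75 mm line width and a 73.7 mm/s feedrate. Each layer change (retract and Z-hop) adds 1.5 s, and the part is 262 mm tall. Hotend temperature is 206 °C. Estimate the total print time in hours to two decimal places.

Bead cross-section = 0.36 × 0.75 = 0.27 mm².
Total extruded path = 333000/0.27 = 1233333.3 mm.
Time extruding: 1233333.3 / 73.7 → 16734.5 s.
Layers = ⌈262/0.36⌉ = 728.
Layer-change overhead = 728 × 1.5 = 1092 s.
Altogether 16734.5 + 1092 = 17826.5 s, i.e. 4.95 hours.

4.95 hours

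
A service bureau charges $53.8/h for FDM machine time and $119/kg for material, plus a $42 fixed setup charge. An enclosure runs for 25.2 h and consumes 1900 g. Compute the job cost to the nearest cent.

Machine cost = 53.8 × 25.2 = $1355.76.
Material charge = 119 × 1900/1000, so $226.10.
Adding setup: 1355.76 + 226.10 + 42 → $1623.86.

$1623.86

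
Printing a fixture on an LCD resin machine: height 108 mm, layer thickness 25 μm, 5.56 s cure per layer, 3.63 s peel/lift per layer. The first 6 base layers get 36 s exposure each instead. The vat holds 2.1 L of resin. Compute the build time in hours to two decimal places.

Layer count = ceil(108 / 0.025) = 4320.
Bottom layers: 6 × (36 + 3.63) → 237.78 s.
Regular layers = 4314 × (5.56 + 3.63), so 39645.66 s.
Total = 237.78 + 39645.66 = 39883.44 s = 11.08 hours.

11.08 hours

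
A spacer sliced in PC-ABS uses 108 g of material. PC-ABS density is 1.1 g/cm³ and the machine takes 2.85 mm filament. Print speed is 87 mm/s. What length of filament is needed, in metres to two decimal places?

Extruded volume: 108/1.1 = 98.1818 cm³ (98181.8 mm³).
Cross-section of 2.85 mm filament: π·(2.85/2)² = 6.3794 mm².
L = V/A = 98181.8/6.3794 = 15390.44 mm → 15.39 m.

15.39 m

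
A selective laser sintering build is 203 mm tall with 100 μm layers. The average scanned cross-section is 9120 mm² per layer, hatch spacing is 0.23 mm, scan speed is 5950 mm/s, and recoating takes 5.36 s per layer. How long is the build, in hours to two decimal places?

Layer count = ceil(203 / 0.1) = 2030.
Scan path per layer = 9120 / 0.23 = 39652.2 mm.
Per-layer scan time: 39652.2 / 5950 → 6.6642 s.
Per-layer time: 6.6642 + 5.36 → 12.0242 s.
2030 layers × 12.0242 s/layer = 24409.126 s, i.e. 6.78 hours.

6.78 hours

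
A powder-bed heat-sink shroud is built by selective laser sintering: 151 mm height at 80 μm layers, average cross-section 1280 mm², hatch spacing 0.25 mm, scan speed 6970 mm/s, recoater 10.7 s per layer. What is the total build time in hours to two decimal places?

6.00 hours

Number of layers: 151 / 0.08 → 1888 (rounded up).
Scan path per layer = 1280 / 0.25 = 5120 mm.
Per-layer scan time = 5120 / 6970 = 0.7346 s.
Time per layer = 0.7346 + 10.7, so 11.4346 s.
Build time = 1888 × 11.4346 = 21588.5248 s = 6.00 hours.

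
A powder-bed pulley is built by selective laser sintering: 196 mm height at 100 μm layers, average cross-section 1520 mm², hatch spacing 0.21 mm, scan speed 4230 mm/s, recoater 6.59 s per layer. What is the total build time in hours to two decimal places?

Layer count = ceil(196 / 0.1) = 1960.
Scan path per layer = 1520 / 0.21 = 7238.1 mm.
Per-layer scan time: 7238.1 / 4230 → 1.7111 s.
Layer cycle = 1.7111 + 6.59 = 8.3011 s.
Total: 1960 × 8.3011 s = 16270.156 s → 4.52 hours.

4.52 hours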